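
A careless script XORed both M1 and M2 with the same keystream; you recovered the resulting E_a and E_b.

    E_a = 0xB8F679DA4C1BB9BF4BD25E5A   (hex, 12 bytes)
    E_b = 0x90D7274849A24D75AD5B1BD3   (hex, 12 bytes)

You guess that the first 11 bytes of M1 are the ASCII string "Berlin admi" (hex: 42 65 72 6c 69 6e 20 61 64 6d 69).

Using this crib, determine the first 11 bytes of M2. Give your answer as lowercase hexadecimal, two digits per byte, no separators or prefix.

6a442cfe6cd7d4ab82e42c

First, E_a ⊕ E_b = (M1 ⊕ K) ⊕ (M2 ⊕ K) = M1 ⊕ M2, so the key drops out. Then M2 = (M1 ⊕ M2) ⊕ M1 over the first 11 bytes.
byte 0: (b8 xor 90) xor 42 = 28 xor 42 = 6a
byte 1: (f6 xor d7) xor 65 = 21 xor 65 = 44
byte 2: (79 xor 27) xor 72 = 5e xor 72 = 2c
byte 3: (da xor 48) xor 6c = 92 xor 6c = fe
byte 4: (4c xor 49) xor 69 = 05 xor 69 = 6c
byte 5: (1b xor a2) xor 6e = b9 xor 6e = d7
byte 6: (b9 xor 4d) xor 20 = f4 xor 20 = d4
byte 7: (bf xor 75) xor 61 = ca xor 61 = ab
byte 8: (4b xor ad) xor 64 = e6 xor 64 = 82
byte 9: (d2 xor 5b) xor 6d = 89 xor 6d = e4
byte 10: (5e xor 1b) xor 69 = 45 xor 69 = 2c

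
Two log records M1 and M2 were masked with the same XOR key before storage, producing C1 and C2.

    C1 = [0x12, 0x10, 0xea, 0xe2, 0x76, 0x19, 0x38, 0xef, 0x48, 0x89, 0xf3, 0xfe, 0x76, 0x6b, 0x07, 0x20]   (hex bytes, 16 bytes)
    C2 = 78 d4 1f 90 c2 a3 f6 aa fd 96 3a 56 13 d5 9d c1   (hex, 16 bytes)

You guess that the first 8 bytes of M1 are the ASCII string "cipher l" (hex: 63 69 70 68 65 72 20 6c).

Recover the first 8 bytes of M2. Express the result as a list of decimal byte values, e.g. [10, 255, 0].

[9, 173, 133, 26, 209, 200, 238, 41]

First, C1 ⊕ C2 = (M1 ⊕ K) ⊕ (M2 ⊕ K) = M1 ⊕ M2, so the key drops out. Then M2 = (M1 ⊕ M2) ⊕ M1 over the first 8 bytes.
byte 0: (12 XOR 78) XOR 63 = 6a XOR 63 = 09
byte 1: (10 XOR d4) XOR 69 = c4 XOR 69 = ad
byte 2: (ea XOR 1f) XOR 70 = f5 XOR 70 = 85
byte 3: (e2 XOR 90) XOR 68 = 72 XOR 68 = 1a
byte 4: (76 XOR c2) XOR 65 = b4 XOR 65 = d1
byte 5: (19 XOR a3) XOR 72 = ba XOR 72 = c8
byte 6: (38 XOR f6) XOR 20 = ce XOR 20 = ee
byte 7: (ef XOR aa) XOR 6c = 45 XOR 6c = 29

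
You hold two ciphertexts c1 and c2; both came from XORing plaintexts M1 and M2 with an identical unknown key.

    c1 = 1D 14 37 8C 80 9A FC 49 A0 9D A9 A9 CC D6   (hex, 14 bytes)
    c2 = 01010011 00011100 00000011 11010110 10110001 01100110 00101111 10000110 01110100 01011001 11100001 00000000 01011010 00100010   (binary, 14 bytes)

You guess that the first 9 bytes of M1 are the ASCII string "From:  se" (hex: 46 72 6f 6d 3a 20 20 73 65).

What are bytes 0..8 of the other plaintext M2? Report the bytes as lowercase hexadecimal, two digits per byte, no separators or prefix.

087a5b370bdcf3bcb1

First, c1 ⊕ c2 = (M1 ⊕ K) ⊕ (M2 ⊕ K) = M1 ⊕ M2, so the key drops out. Then M2 = (M1 ⊕ M2) ⊕ M1 over the first 9 bytes.
byte 0: (1d ^ 53) ^ 46 = 4e ^ 46 = 08
byte 1: (14 ^ 1c) ^ 72 = 08 ^ 72 = 7a
byte 2: (37 ^ 03) ^ 6f = 34 ^ 6f = 5b
byte 3: (8c ^ d6) ^ 6d = 5a ^ 6d = 37
byte 4: (80 ^ b1) ^ 3a = 31 ^ 3a = 0b
byte 5: (9a ^ 66) ^ 20 = fc ^ 20 = dc
byte 6: (fc ^ 2f) ^ 20 = d3 ^ 20 = f3
byte 7: (49 ^ 86) ^ 73 = cf ^ 73 = bc
byte 8: (a0 ^ 74) ^ 65 = d4 ^ 65 = b1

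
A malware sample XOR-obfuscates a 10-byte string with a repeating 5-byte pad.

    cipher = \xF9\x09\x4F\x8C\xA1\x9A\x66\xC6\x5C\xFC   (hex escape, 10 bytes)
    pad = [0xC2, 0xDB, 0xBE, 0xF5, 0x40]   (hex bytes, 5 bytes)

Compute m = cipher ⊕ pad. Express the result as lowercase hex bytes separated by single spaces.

3b d2 f1 79 e1 58 bd 78 a9 bc

The 5-byte key repeats, so the effective keystream is c2 db be f5 40 c2 db be f5 40.
byte 0: f9 ⊕ c2 = 3b
byte 1: 09 ⊕ db = d2
byte 2: 4f ⊕ be = f1
byte 3: 8c ⊕ f5 = 79
byte 4: a1 ⊕ 40 = e1
byte 5: 9a ⊕ c2 = 58
byte 6: 66 ⊕ db = bd
byte 7: c6 ⊕ be = 78
byte 8: 5c ⊕ f5 = a9
byte 9: fc ⊕ 40 = bc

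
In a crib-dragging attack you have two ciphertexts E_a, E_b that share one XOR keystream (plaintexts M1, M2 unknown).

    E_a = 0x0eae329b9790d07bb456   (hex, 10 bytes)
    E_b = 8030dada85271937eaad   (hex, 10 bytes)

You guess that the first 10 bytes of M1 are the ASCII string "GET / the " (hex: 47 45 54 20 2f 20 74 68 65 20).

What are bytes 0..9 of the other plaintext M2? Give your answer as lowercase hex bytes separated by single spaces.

First, E_a ⊕ E_b = (M1 ⊕ K) ⊕ (M2 ⊕ K) = M1 ⊕ M2, so the key drops out. Then M2 = (M1 ⊕ M2) ⊕ M1 over the first 10 bytes.
byte 0: (0e ⊕ 80) ⊕ 47 = 8e ⊕ 47 = c9
byte 1: (ae ⊕ 30) ⊕ 45 = 9e ⊕ 45 = db
byte 2: (32 ⊕ da) ⊕ 54 = e8 ⊕ 54 = bc
byte 3: (9b ⊕ da) ⊕ 20 = 41 ⊕ 20 = 61
byte 4: (97 ⊕ 85) ⊕ 2f = 12 ⊕ 2f = 3d
byte 5: (90 ⊕ 27) ⊕ 20 = b7 ⊕ 20 = 97
byte 6: (d0 ⊕ 19) ⊕ 74 = c9 ⊕ 74 = bd
byte 7: (7b ⊕ 37) ⊕ 68 = 4c ⊕ 68 = 24
byte 8: (b4 ⊕ ea) ⊕ 65 = 5e ⊕ 65 = 3b
byte 9: (56 ⊕ ad) ⊕ 20 = fb ⊕ 20 = db

c9 db bc 61 3d 97 bd 24 3b db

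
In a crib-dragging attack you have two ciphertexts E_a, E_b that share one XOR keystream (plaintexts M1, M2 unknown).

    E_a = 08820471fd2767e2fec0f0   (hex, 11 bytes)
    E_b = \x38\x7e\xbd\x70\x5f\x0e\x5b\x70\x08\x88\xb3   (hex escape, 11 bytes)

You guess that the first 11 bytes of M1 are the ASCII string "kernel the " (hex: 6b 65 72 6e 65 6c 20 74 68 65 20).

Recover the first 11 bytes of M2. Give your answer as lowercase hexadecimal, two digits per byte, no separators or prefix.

5b99cb6fc7451ce69e2d63

First, E_a ⊕ E_b = (M1 ⊕ K) ⊕ (M2 ⊕ K) = M1 ⊕ M2, so the key drops out. Then M2 = (M1 ⊕ M2) ⊕ M1 over the first 11 bytes.
byte 0: (08 ^ 38) ^ 6b = 30 ^ 6b = 5b
byte 1: (82 ^ 7e) ^ 65 = fc ^ 65 = 99
byte 2: (04 ^ bd) ^ 72 = b9 ^ 72 = cb
byte 3: (71 ^ 70) ^ 6e = 01 ^ 6e = 6f
byte 4: (fd ^ 5f) ^ 65 = a2 ^ 65 = c7
byte 5: (27 ^ 0e) ^ 6c = 29 ^ 6c = 45
byte 6: (67 ^ 5b) ^ 20 = 3c ^ 20 = 1c
byte 7: (e2 ^ 70) ^ 74 = 92 ^ 74 = e6
byte 8: (fe ^ 08) ^ 68 = f6 ^ 68 = 9e
byte 9: (c0 ^ 88) ^ 65 = 48 ^ 65 = 2d
byte 10: (f0 ^ b3) ^ 20 = 43 ^ 20 = 63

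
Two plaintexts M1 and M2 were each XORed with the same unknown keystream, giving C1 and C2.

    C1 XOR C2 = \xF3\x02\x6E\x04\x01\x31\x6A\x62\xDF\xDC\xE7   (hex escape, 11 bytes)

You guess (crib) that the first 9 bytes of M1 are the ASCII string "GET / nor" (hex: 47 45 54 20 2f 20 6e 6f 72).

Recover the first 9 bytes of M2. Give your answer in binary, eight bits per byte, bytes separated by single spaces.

Since C1 ⊕ C2 = M1 ⊕ M2, XORing with the guessed M1 bytes yields the corresponding M2 bytes: M2 = (C1 ⊕ C2) ⊕ M1.
f3 ^ 47 = b4
02 ^ 45 = 47
6e ^ 54 = 3a
04 ^ 20 = 24
01 ^ 2f = 2e
31 ^ 20 = 11
6a ^ 6e = 04
62 ^ 6f = 0d
df ^ 72 = ad

10110100 01000111 00111010 00100100 00101110 00010001 00000100 00001101 10101101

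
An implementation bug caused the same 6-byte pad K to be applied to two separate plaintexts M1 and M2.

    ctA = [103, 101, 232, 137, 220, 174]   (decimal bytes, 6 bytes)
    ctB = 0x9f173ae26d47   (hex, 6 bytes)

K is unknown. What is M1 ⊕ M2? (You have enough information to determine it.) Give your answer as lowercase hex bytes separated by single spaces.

f8 72 d2 6b b1 e9

ctA ⊕ ctB = (M1 ⊕ K) ⊕ (M2 ⊕ K) = M1 ⊕ M2 — the shared key cancels under XOR.
67 xor 9f = f8
65 xor 17 = 72
e8 xor 3a = d2
89 xor e2 = 6b
dc xor 6d = b1
ae xor 47 = e9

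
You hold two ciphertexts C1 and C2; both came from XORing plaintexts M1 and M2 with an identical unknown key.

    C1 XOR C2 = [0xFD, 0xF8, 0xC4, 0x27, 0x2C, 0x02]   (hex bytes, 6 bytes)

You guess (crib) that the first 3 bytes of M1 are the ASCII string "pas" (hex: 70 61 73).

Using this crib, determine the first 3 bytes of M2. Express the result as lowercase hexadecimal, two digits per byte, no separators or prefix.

Since C1 ⊕ C2 = M1 ⊕ M2, XORing with the guessed M1 bytes yields the corresponding M2 bytes: M2 = (C1 ⊕ C2) ⊕ M1.
11111101 ^ 01110000 = 10001101
11111000 ^ 01100001 = 10011001
11000100 ^ 01110011 = 10110111

8d99b7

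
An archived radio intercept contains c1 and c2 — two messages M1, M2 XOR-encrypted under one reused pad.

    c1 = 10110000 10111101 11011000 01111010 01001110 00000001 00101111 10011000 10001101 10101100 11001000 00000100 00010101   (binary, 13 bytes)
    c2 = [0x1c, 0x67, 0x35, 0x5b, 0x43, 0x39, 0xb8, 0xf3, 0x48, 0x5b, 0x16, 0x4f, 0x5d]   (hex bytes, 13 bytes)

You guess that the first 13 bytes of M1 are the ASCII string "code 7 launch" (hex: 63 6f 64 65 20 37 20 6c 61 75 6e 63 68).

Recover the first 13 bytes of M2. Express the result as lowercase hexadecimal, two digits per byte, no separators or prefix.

First, c1 ⊕ c2 = (M1 ⊕ K) ⊕ (M2 ⊕ K) = M1 ⊕ M2, so the key drops out. Then M2 = (M1 ⊕ M2) ⊕ M1 over the first 13 bytes.
byte 0: (b0 ^ 1c) ^ 63 = ac ^ 63 = cf
byte 1: (bd ^ 67) ^ 6f = da ^ 6f = b5
byte 2: (d8 ^ 35) ^ 64 = ed ^ 64 = 89
byte 3: (7a ^ 5b) ^ 65 = 21 ^ 65 = 44
byte 4: (4e ^ 43) ^ 20 = 0d ^ 20 = 2d
byte 5: (01 ^ 39) ^ 37 = 38 ^ 37 = 0f
byte 6: (2f ^ b8) ^ 20 = 97 ^ 20 = b7
byte 7: (98 ^ f3) ^ 6c = 6b ^ 6c = 07
byte 8: (8d ^ 48) ^ 61 = c5 ^ 61 = a4
byte 9: (ac ^ 5b) ^ 75 = f7 ^ 75 = 82
byte 10: (c8 ^ 16) ^ 6e = de ^ 6e = b0
byte 11: (04 ^ 4f) ^ 63 = 4b ^ 63 = 28
byte 12: (15 ^ 5d) ^ 68 = 48 ^ 68 = 20

cfb589442d0fb707a482b02820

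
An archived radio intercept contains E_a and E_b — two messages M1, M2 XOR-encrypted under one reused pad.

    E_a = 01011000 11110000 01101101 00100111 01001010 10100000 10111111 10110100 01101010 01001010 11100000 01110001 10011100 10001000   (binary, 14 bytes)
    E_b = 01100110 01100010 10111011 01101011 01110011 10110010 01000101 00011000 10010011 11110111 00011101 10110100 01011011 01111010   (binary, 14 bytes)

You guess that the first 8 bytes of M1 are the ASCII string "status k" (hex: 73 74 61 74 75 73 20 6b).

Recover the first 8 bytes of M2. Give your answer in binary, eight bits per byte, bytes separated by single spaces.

First, E_a ⊕ E_b = (M1 ⊕ K) ⊕ (M2 ⊕ K) = M1 ⊕ M2, so the key drops out. Then M2 = (M1 ⊕ M2) ⊕ M1 over the first 8 bytes.
byte 0: (58 xor 66) xor 73 = 3e xor 73 = 4d
byte 1: (f0 xor 62) xor 74 = 92 xor 74 = e6
byte 2: (6d xor bb) xor 61 = d6 xor 61 = b7
byte 3: (27 xor 6b) xor 74 = 4c xor 74 = 38
byte 4: (4a xor 73) xor 75 = 39 xor 75 = 4c
byte 5: (a0 xor b2) xor 73 = 12 xor 73 = 61
byte 6: (bf xor 45) xor 20 = fa xor 20 = da
byte 7: (b4 xor 18) xor 6b = ac xor 6b = c7

01001101 11100110 10110111 00111000 01001100 01100001 11011010 11000111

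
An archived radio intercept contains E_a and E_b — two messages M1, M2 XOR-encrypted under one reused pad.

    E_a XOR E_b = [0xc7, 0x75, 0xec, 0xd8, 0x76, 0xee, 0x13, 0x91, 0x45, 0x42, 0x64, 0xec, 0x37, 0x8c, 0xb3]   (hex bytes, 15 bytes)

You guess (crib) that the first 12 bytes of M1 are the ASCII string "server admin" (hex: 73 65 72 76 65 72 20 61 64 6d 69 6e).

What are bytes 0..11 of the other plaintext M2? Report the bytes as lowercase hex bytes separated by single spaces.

b4 10 9e ae 13 9c 33 f0 21 2f 0d 82

Since E_a ⊕ E_b = M1 ⊕ M2, XORing with the guessed M1 bytes yields the corresponding M2 bytes: M2 = (E_a ⊕ E_b) ⊕ M1.
c7 XOR 73 = b4
75 XOR 65 = 10
ec XOR 72 = 9e
d8 XOR 76 = ae
76 XOR 65 = 13
ee XOR 72 = 9c
13 XOR 20 = 33
91 XOR 61 = f0
45 XOR 64 = 21
42 XOR 6d = 2f
64 XOR 69 = 0d
ec XOR 6e = 82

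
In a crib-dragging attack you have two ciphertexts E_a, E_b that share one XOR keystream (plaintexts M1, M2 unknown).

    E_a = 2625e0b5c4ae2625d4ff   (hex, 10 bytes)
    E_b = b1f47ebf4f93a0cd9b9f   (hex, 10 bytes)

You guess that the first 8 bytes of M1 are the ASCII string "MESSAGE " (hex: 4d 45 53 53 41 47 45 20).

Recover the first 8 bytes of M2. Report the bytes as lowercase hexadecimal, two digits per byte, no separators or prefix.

First, E_a ⊕ E_b = (M1 ⊕ K) ⊕ (M2 ⊕ K) = M1 ⊕ M2, so the key drops out. Then M2 = (M1 ⊕ M2) ⊕ M1 over the first 8 bytes.
byte 0: (26 ^ b1) ^ 4d = 97 ^ 4d = da
byte 1: (25 ^ f4) ^ 45 = d1 ^ 45 = 94
byte 2: (e0 ^ 7e) ^ 53 = 9e ^ 53 = cd
byte 3: (b5 ^ bf) ^ 53 = 0a ^ 53 = 59
byte 4: (c4 ^ 4f) ^ 41 = 8b ^ 41 = ca
byte 5: (ae ^ 93) ^ 47 = 3d ^ 47 = 7a
byte 6: (26 ^ a0) ^ 45 = 86 ^ 45 = c3
byte 7: (25 ^ cd) ^ 20 = e8 ^ 20 = c8

da94cd59ca7ac3c8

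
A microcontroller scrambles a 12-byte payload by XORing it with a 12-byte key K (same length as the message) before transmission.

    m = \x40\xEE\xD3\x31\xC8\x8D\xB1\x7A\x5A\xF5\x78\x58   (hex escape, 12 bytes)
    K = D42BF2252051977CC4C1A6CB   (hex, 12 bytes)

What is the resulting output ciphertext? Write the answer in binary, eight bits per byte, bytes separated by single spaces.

10010100 11000101 00100001 00010100 11101000 11011100 00100110 00000110 10011110 00110100 11011110 10010011

XOR is its own inverse, so applying the key byte-wise gives the result directly.
byte 0: 40 XOR d4 = 94
byte 1: ee XOR 2b = c5
byte 2: d3 XOR f2 = 21
byte 3: 31 XOR 25 = 14
byte 4: c8 XOR 20 = e8
byte 5: 8d XOR 51 = dc
byte 6: b1 XOR 97 = 26
byte 7: 7a XOR 7c = 06
byte 8: 5a XOR c4 = 9e
byte 9: f5 XOR c1 = 34
byte 10: 78 XOR a6 = de
byte 11: 58 XOR cb = 93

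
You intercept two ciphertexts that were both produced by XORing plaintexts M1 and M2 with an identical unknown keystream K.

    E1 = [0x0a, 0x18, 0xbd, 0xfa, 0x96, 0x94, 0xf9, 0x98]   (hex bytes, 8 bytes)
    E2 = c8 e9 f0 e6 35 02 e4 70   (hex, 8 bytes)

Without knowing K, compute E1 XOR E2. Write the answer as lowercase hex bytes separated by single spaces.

c2 f1 4d 1c a3 96 1d e8

E1 ⊕ E2 = (M1 ⊕ K) ⊕ (M2 ⊕ K) = M1 ⊕ M2 — the shared key cancels under XOR.
0a xor c8 = c2
18 xor e9 = f1
bd xor f0 = 4d
fa xor e6 = 1c
96 xor 35 = a3
94 xor 02 = 96
f9 xor e4 = 1d
98 xor 70 = e8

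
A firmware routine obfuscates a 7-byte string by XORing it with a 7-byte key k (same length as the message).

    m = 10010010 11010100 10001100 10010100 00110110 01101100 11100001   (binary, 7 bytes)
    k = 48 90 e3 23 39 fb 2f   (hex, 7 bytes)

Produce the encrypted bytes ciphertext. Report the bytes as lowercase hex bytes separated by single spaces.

da 44 6f b7 0f 97 ce

146 ⊕  72 = 218
212 ⊕ 144 =  68
140 ⊕ 227 = 111
148 ⊕  35 = 183
 54 ⊕  57 =  15
108 ⊕ 251 = 151
225 ⊕  47 = 206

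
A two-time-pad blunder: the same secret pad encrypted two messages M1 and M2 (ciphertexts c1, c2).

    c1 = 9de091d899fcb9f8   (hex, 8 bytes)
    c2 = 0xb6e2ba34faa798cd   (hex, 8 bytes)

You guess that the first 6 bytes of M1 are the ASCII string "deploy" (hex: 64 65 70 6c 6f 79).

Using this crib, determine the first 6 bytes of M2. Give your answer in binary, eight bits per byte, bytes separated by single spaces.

01001111 01100111 01011011 10000000 00001100 00100010

First, c1 ⊕ c2 = (M1 ⊕ K) ⊕ (M2 ⊕ K) = M1 ⊕ M2, so the key drops out. Then M2 = (M1 ⊕ M2) ⊕ M1 over the first 6 bytes.
byte 0: (9d ⊕ b6) ⊕ 64 = 2b ⊕ 64 = 4f
byte 1: (e0 ⊕ e2) ⊕ 65 = 02 ⊕ 65 = 67
byte 2: (91 ⊕ ba) ⊕ 70 = 2b ⊕ 70 = 5b
byte 3: (d8 ⊕ 34) ⊕ 6c = ec ⊕ 6c = 80
byte 4: (99 ⊕ fa) ⊕ 6f = 63 ⊕ 6f = 0c
byte 5: (fc ⊕ a7) ⊕ 79 = 5b ⊕ 79 = 22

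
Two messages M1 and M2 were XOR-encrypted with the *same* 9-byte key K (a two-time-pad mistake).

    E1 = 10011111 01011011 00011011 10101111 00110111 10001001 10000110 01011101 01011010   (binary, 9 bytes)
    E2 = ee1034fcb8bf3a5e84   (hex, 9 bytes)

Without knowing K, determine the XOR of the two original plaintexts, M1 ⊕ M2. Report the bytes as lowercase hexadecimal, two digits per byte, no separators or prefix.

714b2f538f36bc03de

E1 ⊕ E2 = (M1 ⊕ K) ⊕ (M2 ⊕ K) = M1 ⊕ M2 — the shared key cancels under XOR.
9f XOR ee = 71
5b XOR 10 = 4b
1b XOR 34 = 2f
af XOR fc = 53
37 XOR b8 = 8f
89 XOR bf = 36
86 XOR 3a = bc
5d XOR 5e = 03
5a XOR 84 = de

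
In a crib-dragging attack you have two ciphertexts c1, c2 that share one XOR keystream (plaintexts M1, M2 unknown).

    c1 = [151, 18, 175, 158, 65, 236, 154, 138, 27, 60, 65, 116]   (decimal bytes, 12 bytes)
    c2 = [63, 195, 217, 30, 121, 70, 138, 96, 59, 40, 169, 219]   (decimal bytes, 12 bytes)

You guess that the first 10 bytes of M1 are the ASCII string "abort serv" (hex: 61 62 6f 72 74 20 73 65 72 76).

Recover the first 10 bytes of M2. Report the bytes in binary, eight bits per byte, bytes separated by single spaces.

First, c1 ⊕ c2 = (M1 ⊕ K) ⊕ (M2 ⊕ K) = M1 ⊕ M2, so the key drops out. Then M2 = (M1 ⊕ M2) ⊕ M1 over the first 10 bytes.
byte 0: (97 XOR 3f) XOR 61 = a8 XOR 61 = c9
byte 1: (12 XOR c3) XOR 62 = d1 XOR 62 = b3
byte 2: (af XOR d9) XOR 6f = 76 XOR 6f = 19
byte 3: (9e XOR 1e) XOR 72 = 80 XOR 72 = f2
byte 4: (41 XOR 79) XOR 74 = 38 XOR 74 = 4c
byte 5: (ec XOR 46) XOR 20 = aa XOR 20 = 8a
byte 6: (9a XOR 8a) XOR 73 = 10 XOR 73 = 63
byte 7: (8a XOR 60) XOR 65 = ea XOR 65 = 8f
byte 8: (1b XOR 3b) XOR 72 = 20 XOR 72 = 52
byte 9: (3c XOR 28) XOR 76 = 14 XOR 76 = 62

11001001 10110011 00011001 11110010 01001100 10001010 01100011 10001111 01010010 01100010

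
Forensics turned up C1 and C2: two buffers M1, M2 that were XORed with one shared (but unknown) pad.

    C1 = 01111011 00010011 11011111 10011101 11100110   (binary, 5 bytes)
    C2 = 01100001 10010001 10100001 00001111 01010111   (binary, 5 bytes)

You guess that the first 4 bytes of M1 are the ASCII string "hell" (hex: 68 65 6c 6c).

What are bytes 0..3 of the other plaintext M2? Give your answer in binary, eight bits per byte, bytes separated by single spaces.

First, C1 ⊕ C2 = (M1 ⊕ K) ⊕ (M2 ⊕ K) = M1 ⊕ M2, so the key drops out. Then M2 = (M1 ⊕ M2) ⊕ M1 over the first 4 bytes.
byte 0: (7b XOR 61) XOR 68 = 1a XOR 68 = 72
byte 1: (13 XOR 91) XOR 65 = 82 XOR 65 = e7
byte 2: (df XOR a1) XOR 6c = 7e XOR 6c = 12
byte 3: (9d XOR 0f) XOR 6c = 92 XOR 6c = fe

01110010 11100111 00010010 11111110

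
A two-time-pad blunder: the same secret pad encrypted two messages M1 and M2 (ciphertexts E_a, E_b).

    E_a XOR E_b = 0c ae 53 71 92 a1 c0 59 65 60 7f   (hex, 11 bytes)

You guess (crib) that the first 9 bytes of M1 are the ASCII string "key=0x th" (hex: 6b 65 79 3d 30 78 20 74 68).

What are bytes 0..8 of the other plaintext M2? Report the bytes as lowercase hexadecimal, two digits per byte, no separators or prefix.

Since E_a ⊕ E_b = M1 ⊕ M2, XORing with the guessed M1 bytes yields the corresponding M2 bytes: M2 = (E_a ⊕ E_b) ⊕ M1.
 12 xor 107 = 103
174 xor 101 = 203
 83 xor 121 =  42
113 xor  61 =  76
146 xor  48 = 162
161 xor 120 = 217
192 xor  32 = 224
 89 xor 116 =  45
101 xor 104 =  13

67cb2a4ca2d9e02d0d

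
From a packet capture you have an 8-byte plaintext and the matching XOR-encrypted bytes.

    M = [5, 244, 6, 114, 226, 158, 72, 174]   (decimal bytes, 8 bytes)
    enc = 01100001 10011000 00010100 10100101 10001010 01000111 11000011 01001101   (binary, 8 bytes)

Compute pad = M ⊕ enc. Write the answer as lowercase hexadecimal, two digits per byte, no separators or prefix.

646c12d768d98be3

Since enc = M ⊕ pad, XORing both sides with M gives pad = M ⊕ enc.
  5 ⊕  97 = 100
244 ⊕ 152 = 108
  6 ⊕  20 =  18
114 ⊕ 165 = 215
226 ⊕ 138 = 104
158 ⊕  71 = 217
 72 ⊕ 195 = 139
174 ⊕  77 = 227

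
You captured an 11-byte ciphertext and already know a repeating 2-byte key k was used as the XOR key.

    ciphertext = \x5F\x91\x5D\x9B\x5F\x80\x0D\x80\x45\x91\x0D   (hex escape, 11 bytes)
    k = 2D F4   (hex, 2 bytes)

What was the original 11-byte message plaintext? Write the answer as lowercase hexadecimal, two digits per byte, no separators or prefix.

The 2-byte key repeats, so the effective keystream is 2d f4 2d f4 2d f4 2d f4 2d f4 2d.
byte 0: 01011111 ^ 00101101 = 01110010
byte 1: 10010001 ^ 11110100 = 01100101
byte 2: 01011101 ^ 00101101 = 01110000
byte 3: 10011011 ^ 11110100 = 01101111
byte 4: 01011111 ^ 00101101 = 01110010
byte 5: 10000000 ^ 11110100 = 01110100
byte 6: 00001101 ^ 00101101 = 00100000
byte 7: 10000000 ^ 11110100 = 01110100
byte 8: 01000101 ^ 00101101 = 01101000
byte 9: 10010001 ^ 11110100 = 01100101
byte 10: 00001101 ^ 00101101 = 00100000

7265706f72742074686520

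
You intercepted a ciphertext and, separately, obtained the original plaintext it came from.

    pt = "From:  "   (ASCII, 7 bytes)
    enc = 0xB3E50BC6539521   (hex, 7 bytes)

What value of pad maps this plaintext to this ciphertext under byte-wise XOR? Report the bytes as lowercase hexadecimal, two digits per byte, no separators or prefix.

Since enc = pt ⊕ pad, XORing both sides with pt gives pad = pt ⊕ enc.
46 XOR b3 = f5
72 XOR e5 = 97
6f XOR 0b = 64
6d XOR c6 = ab
3a XOR 53 = 69
20 XOR 95 = b5
20 XOR 21 = 01

f59764ab69b501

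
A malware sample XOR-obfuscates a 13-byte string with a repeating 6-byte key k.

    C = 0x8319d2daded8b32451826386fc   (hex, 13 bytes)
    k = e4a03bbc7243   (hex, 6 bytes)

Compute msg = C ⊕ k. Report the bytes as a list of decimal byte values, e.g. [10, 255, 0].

The 6-byte key repeats, so the effective keystream is e4 a0 3b bc 72 43 e4 a0 3b bc 72 43 e4.
byte 0: 131 ⊕ 228 = 103
byte 1:  25 ⊕ 160 = 185
byte 2: 210 ⊕  59 = 233
byte 3: 218 ⊕ 188 = 102
byte 4: 222 ⊕ 114 = 172
byte 5: 216 ⊕  67 = 155
byte 6: 179 ⊕ 228 =  87
byte 7:  36 ⊕ 160 = 132
byte 8:  81 ⊕  59 = 106
byte 9: 130 ⊕ 188 =  62
byte 10:  99 ⊕ 114 =  17
byte 11: 134 ⊕  67 = 197
byte 12: 252 ⊕ 228 =  24

[103, 185, 233, 102, 172, 155, 87, 132, 106, 62, 17, 197, 24]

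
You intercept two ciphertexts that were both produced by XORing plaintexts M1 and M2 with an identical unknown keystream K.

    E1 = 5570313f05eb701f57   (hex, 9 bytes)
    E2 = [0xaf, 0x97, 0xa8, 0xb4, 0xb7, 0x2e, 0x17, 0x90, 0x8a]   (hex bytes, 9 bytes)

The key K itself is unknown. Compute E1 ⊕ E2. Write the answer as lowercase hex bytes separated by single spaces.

fa e7 99 8b b2 c5 67 8f dd

E1 ⊕ E2 = (M1 ⊕ K) ⊕ (M2 ⊕ K) = M1 ⊕ M2 — the shared key cancels under XOR.
 85 ⊕ 175 = 250
112 ⊕ 151 = 231
 49 ⊕ 168 = 153
 63 ⊕ 180 = 139
  5 ⊕ 183 = 178
235 ⊕  46 = 197
112 ⊕  23 = 103
 31 ⊕ 144 = 143
 87 ⊕ 138 = 221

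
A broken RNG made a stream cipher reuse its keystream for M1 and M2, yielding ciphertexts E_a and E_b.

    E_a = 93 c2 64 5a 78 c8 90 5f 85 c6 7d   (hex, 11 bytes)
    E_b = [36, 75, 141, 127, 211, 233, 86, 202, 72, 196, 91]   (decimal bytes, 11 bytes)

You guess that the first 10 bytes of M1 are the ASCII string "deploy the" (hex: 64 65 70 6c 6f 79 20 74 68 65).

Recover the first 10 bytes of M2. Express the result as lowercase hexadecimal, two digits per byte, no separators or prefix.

d3ec9949c458e6e1a567

First, E_a ⊕ E_b = (M1 ⊕ K) ⊕ (M2 ⊕ K) = M1 ⊕ M2, so the key drops out. Then M2 = (M1 ⊕ M2) ⊕ M1 over the first 10 bytes.
byte 0: (93 xor 24) xor 64 = b7 xor 64 = d3
byte 1: (c2 xor 4b) xor 65 = 89 xor 65 = ec
byte 2: (64 xor 8d) xor 70 = e9 xor 70 = 99
byte 3: (5a xor 7f) xor 6c = 25 xor 6c = 49
byte 4: (78 xor d3) xor 6f = ab xor 6f = c4
byte 5: (c8 xor e9) xor 79 = 21 xor 79 = 58
byte 6: (90 xor 56) xor 20 = c6 xor 20 = e6
byte 7: (5f xor ca) xor 74 = 95 xor 74 = e1
byte 8: (85 xor 48) xor 68 = cd xor 68 = a5
byte 9: (c6 xor c4) xor 65 = 02 xor 65 = 67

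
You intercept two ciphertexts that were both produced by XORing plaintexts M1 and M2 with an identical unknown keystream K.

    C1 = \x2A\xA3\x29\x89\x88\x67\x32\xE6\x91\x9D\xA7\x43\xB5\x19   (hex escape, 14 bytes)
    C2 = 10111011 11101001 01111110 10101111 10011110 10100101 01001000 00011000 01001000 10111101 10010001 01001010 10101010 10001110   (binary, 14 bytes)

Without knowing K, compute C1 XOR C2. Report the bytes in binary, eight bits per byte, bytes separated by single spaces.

C1 ⊕ C2 = (M1 ⊕ K) ⊕ (M2 ⊕ K) = M1 ⊕ M2 — the shared key cancels under XOR.
byte 0:  42 XOR 187 = 145
byte 1: 163 XOR 233 =  74
byte 2:  41 XOR 126 =  87
byte 3: 137 XOR 175 =  38
byte 4: 136 XOR 158 =  22
byte 5: 103 XOR 165 = 194
byte 6:  50 XOR  72 = 122
byte 7: 230 XOR  24 = 254
byte 8: 145 XOR  72 = 217
byte 9: 157 XOR 189 =  32
byte 10: 167 XOR 145 =  54
byte 11:  67 XOR  74 =   9
byte 12: 181 XOR 170 =  31
byte 13:  25 XOR 142 = 151

10010001 01001010 01010111 00100110 00010110 11000010 01111010 11111110 11011001 00100000 00110110 00001001 00011111 10010111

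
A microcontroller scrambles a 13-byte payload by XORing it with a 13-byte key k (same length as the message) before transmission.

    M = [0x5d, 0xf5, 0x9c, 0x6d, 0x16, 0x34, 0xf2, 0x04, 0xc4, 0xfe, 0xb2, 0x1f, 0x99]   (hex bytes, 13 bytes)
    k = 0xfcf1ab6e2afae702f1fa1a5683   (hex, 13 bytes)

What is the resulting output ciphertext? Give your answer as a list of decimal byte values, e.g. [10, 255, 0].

[161, 4, 55, 3, 60, 206, 21, 6, 53, 4, 168, 73, 26]

XOR is its own inverse, so applying the key byte-wise gives the result directly.
byte 0: 5d ^ fc = a1
byte 1: f5 ^ f1 = 04
byte 2: 9c ^ ab = 37
byte 3: 6d ^ 6e = 03
byte 4: 16 ^ 2a = 3c
byte 5: 34 ^ fa = ce
byte 6: f2 ^ e7 = 15
byte 7: 04 ^ 02 = 06
byte 8: c4 ^ f1 = 35
byte 9: fe ^ fa = 04
byte 10: b2 ^ 1a = a8
byte 11: 1f ^ 56 = 49
byte 12: 99 ^ 83 = 1a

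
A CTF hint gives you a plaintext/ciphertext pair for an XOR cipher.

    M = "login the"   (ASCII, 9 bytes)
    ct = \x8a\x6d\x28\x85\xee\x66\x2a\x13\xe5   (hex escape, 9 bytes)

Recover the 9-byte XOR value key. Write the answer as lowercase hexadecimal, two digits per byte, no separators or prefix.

e6024fec80465e7b80

Since ct = M ⊕ key, XORing both sides with M gives key = M ⊕ ct.
6c ^ 8a = e6
6f ^ 6d = 02
67 ^ 28 = 4f
69 ^ 85 = ec
6e ^ ee = 80
20 ^ 66 = 46
74 ^ 2a = 5e
68 ^ 13 = 7b
65 ^ e5 = 80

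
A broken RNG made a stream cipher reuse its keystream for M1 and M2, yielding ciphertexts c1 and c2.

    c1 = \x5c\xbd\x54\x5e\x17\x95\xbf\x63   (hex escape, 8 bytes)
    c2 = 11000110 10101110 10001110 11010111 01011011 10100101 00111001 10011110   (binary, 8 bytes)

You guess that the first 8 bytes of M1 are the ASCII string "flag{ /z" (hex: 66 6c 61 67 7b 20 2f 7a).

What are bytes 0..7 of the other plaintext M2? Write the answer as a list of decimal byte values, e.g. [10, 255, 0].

[252, 127, 187, 238, 55, 16, 169, 135]

First, c1 ⊕ c2 = (M1 ⊕ K) ⊕ (M2 ⊕ K) = M1 ⊕ M2, so the key drops out. Then M2 = (M1 ⊕ M2) ⊕ M1 over the first 8 bytes.
byte 0: (5c XOR c6) XOR 66 = 9a XOR 66 = fc
byte 1: (bd XOR ae) XOR 6c = 13 XOR 6c = 7f
byte 2: (54 XOR 8e) XOR 61 = da XOR 61 = bb
byte 3: (5e XOR d7) XOR 67 = 89 XOR 67 = ee
byte 4: (17 XOR 5b) XOR 7b = 4c XOR 7b = 37
byte 5: (95 XOR a5) XOR 20 = 30 XOR 20 = 10
byte 6: (bf XOR 39) XOR 2f = 86 XOR 2f = a9
byte 7: (63 XOR 9e) XOR 7a = fd XOR 7a = 87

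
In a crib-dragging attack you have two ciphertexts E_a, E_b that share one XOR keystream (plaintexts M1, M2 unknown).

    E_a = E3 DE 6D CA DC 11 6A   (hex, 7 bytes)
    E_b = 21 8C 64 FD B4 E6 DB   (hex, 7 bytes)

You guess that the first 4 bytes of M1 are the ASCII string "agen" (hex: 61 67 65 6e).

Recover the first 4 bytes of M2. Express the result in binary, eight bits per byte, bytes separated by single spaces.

10100011 00110101 01101100 01011001

First, E_a ⊕ E_b = (M1 ⊕ K) ⊕ (M2 ⊕ K) = M1 ⊕ M2, so the key drops out. Then M2 = (M1 ⊕ M2) ⊕ M1 over the first 4 bytes.
byte 0: (e3 XOR 21) XOR 61 = c2 XOR 61 = a3
byte 1: (de XOR 8c) XOR 67 = 52 XOR 67 = 35
byte 2: (6d XOR 64) XOR 65 = 09 XOR 65 = 6c
byte 3: (ca XOR fd) XOR 6e = 37 XOR 6e = 59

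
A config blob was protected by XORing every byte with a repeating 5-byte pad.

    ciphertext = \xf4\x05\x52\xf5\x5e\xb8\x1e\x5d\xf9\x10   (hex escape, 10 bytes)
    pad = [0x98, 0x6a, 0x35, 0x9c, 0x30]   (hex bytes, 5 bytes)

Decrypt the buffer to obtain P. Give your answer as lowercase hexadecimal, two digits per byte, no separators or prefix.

The 5-byte key repeats, so the effective keystream is 98 6a 35 9c 30 98 6a 35 9c 30.
byte 0: 244 xor 152 = 108
byte 1:   5 xor 106 = 111
byte 2:  82 xor  53 = 103
byte 3: 245 xor 156 = 105
byte 4:  94 xor  48 = 110
byte 5: 184 xor 152 =  32
byte 6:  30 xor 106 = 116
byte 7:  93 xor  53 = 104
byte 8: 249 xor 156 = 101
byte 9:  16 xor  48 =  32

6c6f67696e2074686520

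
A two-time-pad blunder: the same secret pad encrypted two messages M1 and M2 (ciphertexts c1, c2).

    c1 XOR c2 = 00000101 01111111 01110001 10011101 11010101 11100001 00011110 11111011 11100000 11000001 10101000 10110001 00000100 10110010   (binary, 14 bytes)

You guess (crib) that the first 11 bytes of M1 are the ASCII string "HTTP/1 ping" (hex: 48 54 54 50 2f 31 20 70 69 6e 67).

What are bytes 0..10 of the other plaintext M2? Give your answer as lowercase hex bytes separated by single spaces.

Since c1 ⊕ c2 = M1 ⊕ M2, XORing with the guessed M1 bytes yields the corresponding M2 bytes: M2 = (c1 ⊕ c2) ⊕ M1.
  5 ⊕  72 =  77
127 ⊕  84 =  43
113 ⊕  84 =  37
157 ⊕  80 = 205
213 ⊕  47 = 250
225 ⊕  49 = 208
 30 ⊕  32 =  62
251 ⊕ 112 = 139
224 ⊕ 105 = 137
193 ⊕ 110 = 175
168 ⊕ 103 = 207

4d 2b 25 cd fa d0 3e 8b 89 af cf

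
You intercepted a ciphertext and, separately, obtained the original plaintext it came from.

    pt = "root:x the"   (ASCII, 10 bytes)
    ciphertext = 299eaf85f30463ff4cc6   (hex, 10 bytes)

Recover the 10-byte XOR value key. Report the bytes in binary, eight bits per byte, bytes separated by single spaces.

Since ciphertext = pt ⊕ key, XORing both sides with pt gives key = pt ⊕ ciphertext.
114 ^  41 =  91
111 ^ 158 = 241
111 ^ 175 = 192
116 ^ 133 = 241
 58 ^ 243 = 201
120 ^   4 = 124
 32 ^  99 =  67
116 ^ 255 = 139
104 ^  76 =  36
101 ^ 198 = 163

01011011 11110001 11000000 11110001 11001001 01111100 01000011 10001011 00100100 10100011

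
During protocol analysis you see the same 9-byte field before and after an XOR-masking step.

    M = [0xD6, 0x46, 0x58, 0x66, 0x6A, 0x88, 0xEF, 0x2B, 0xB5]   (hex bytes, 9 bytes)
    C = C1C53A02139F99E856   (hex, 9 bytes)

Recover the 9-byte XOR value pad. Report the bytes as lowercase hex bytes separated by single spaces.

Since C = M ⊕ pad, XORing both sides with M gives pad = M ⊕ C.
d6 XOR c1 = 17
46 XOR c5 = 83
58 XOR 3a = 62
66 XOR 02 = 64
6a XOR 13 = 79
88 XOR 9f = 17
ef XOR 99 = 76
2b XOR e8 = c3
b5 XOR 56 = e3

17 83 62 64 79 17 76 c3 e3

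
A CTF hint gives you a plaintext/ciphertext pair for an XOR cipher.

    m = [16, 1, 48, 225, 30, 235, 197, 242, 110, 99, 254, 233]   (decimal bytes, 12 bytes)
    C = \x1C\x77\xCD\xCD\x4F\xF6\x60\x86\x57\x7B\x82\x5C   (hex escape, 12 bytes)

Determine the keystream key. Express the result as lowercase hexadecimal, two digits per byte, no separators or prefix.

0c76fd2c511da57439187cb5

Since C = m ⊕ key, XORing both sides with m gives key = m ⊕ C.
byte 0: 00010000 XOR 00011100 = 00001100
byte 1: 00000001 XOR 01110111 = 01110110
byte 2: 00110000 XOR 11001101 = 11111101
byte 3: 11100001 XOR 11001101 = 00101100
byte 4: 00011110 XOR 01001111 = 01010001
byte 5: 11101011 XOR 11110110 = 00011101
byte 6: 11000101 XOR 01100000 = 10100101
byte 7: 11110010 XOR 10000110 = 01110100
byte 8: 01101110 XOR 01010111 = 00111001
byte 9: 01100011 XOR 01111011 = 00011000
byte 10: 11111110 XOR 10000010 = 01111100
byte 11: 11101001 XOR 01011100 = 10110101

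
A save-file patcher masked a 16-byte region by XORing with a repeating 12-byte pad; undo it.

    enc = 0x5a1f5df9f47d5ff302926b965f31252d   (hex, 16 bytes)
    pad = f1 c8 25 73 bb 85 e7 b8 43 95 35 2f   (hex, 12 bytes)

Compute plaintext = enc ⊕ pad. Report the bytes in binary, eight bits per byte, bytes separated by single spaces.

10101011 11010111 01111000 10001010 01001111 11111000 10111000 01001011 01000001 00000111 01011110 10111001 10101110 11111001 00000000 01011110

The 12-byte key repeats, so the effective keystream is f1 c8 25 73 bb 85 e7 b8 43 95 35 2f f1 c8 25 73.
byte 0: 5a xor f1 = ab
byte 1: 1f xor c8 = d7
byte 2: 5d xor 25 = 78
byte 3: f9 xor 73 = 8a
byte 4: f4 xor bb = 4f
byte 5: 7d xor 85 = f8
byte 6: 5f xor e7 = b8
byte 7: f3 xor b8 = 4b
byte 8: 02 xor 43 = 41
byte 9: 92 xor 95 = 07
byte 10: 6b xor 35 = 5e
byte 11: 96 xor 2f = b9
byte 12: 5f xor f1 = ae
byte 13: 31 xor c8 = f9
byte 14: 25 xor 25 = 00
byte 15: 2d xor 73 = 5e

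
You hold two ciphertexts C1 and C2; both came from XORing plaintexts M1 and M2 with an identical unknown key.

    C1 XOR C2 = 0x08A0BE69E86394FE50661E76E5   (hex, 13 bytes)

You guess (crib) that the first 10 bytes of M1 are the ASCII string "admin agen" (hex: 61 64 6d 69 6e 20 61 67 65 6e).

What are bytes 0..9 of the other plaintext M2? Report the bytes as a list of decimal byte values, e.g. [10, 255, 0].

Since C1 ⊕ C2 = M1 ⊕ M2, XORing with the guessed M1 bytes yields the corresponding M2 bytes: M2 = (C1 ⊕ C2) ⊕ M1.
byte 0: 08 ^ 61 = 69
byte 1: a0 ^ 64 = c4
byte 2: be ^ 6d = d3
byte 3: 69 ^ 69 = 00
byte 4: e8 ^ 6e = 86
byte 5: 63 ^ 20 = 43
byte 6: 94 ^ 61 = f5
byte 7: fe ^ 67 = 99
byte 8: 50 ^ 65 = 35
byte 9: 66 ^ 6e = 08

[105, 196, 211, 0, 134, 67, 245, 153, 53, 8]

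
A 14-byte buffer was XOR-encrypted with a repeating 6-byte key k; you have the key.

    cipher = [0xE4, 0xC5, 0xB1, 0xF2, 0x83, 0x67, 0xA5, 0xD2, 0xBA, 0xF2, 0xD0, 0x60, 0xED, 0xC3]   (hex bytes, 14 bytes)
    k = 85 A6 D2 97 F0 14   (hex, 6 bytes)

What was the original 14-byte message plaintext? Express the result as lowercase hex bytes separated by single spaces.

The 6-byte key repeats, so the effective keystream is 85 a6 d2 97 f0 14 85 a6 d2 97 f0 14 85 a6.
byte 0: 11100100 ⊕ 10000101 = 01100001
byte 1: 11000101 ⊕ 10100110 = 01100011
byte 2: 10110001 ⊕ 11010010 = 01100011
byte 3: 11110010 ⊕ 10010111 = 01100101
byte 4: 10000011 ⊕ 11110000 = 01110011
byte 5: 01100111 ⊕ 00010100 = 01110011
byte 6: 10100101 ⊕ 10000101 = 00100000
byte 7: 11010010 ⊕ 10100110 = 01110100
byte 8: 10111010 ⊕ 11010010 = 01101000
byte 9: 11110010 ⊕ 10010111 = 01100101
byte 10: 11010000 ⊕ 11110000 = 00100000
byte 11: 01100000 ⊕ 00010100 = 01110100
byte 12: 11101101 ⊕ 10000101 = 01101000
byte 13: 11000011 ⊕ 10100110 = 01100101

61 63 63 65 73 73 20 74 68 65 20 74 68 65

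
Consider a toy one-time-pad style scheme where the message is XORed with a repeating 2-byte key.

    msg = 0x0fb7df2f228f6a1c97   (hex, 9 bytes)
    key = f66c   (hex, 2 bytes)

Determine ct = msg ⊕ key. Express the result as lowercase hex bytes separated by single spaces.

f9 db 29 43 d4 e3 9c 70 61

The 2-byte key repeats, so the effective keystream is f6 6c f6 6c f6 6c f6 6c f6.
byte 0: 00001111 ⊕ 11110110 = 11111001
byte 1: 10110111 ⊕ 01101100 = 11011011
byte 2: 11011111 ⊕ 11110110 = 00101001
byte 3: 00101111 ⊕ 01101100 = 01000011
byte 4: 00100010 ⊕ 11110110 = 11010100
byte 5: 10001111 ⊕ 01101100 = 11100011
byte 6: 01101010 ⊕ 11110110 = 10011100
byte 7: 00011100 ⊕ 01101100 = 01110000
byte 8: 10010111 ⊕ 11110110 = 01100001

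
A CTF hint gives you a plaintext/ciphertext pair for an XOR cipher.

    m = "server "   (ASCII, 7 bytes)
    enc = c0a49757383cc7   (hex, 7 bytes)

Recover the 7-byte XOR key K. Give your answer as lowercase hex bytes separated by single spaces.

Since enc = m ⊕ K, XORing both sides with m gives K = m ⊕ enc.
byte 0: 01110011 ⊕ 11000000 = 10110011
byte 1: 01100101 ⊕ 10100100 = 11000001
byte 2: 01110010 ⊕ 10010111 = 11100101
byte 3: 01110110 ⊕ 01010111 = 00100001
byte 4: 01100101 ⊕ 00111000 = 01011101
byte 5: 01110010 ⊕ 00111100 = 01001110
byte 6: 00100000 ⊕ 11000111 = 11100111

b3 c1 e5 21 5d 4e e7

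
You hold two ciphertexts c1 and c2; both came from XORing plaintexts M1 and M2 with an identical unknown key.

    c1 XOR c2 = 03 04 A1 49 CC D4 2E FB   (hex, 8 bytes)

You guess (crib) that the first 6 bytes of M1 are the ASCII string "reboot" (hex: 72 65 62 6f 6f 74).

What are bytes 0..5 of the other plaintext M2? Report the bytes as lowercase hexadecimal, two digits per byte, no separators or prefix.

7161c326a3a0

Since c1 ⊕ c2 = M1 ⊕ M2, XORing with the guessed M1 bytes yields the corresponding M2 bytes: M2 = (c1 ⊕ c2) ⊕ M1.
byte 0: 03 XOR 72 = 71
byte 1: 04 XOR 65 = 61
byte 2: a1 XOR 62 = c3
byte 3: 49 XOR 6f = 26
byte 4: cc XOR 6f = a3
byte 5: d4 XOR 74 = a0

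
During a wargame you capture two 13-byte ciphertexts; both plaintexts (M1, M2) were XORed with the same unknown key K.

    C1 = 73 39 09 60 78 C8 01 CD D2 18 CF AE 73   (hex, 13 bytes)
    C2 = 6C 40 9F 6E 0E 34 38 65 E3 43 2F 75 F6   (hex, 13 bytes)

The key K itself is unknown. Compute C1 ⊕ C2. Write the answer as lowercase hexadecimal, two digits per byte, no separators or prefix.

C1 ⊕ C2 = (M1 ⊕ K) ⊕ (M2 ⊕ K) = M1 ⊕ M2 — the shared key cancels under XOR.
73 ⊕ 6c = 1f
39 ⊕ 40 = 79
09 ⊕ 9f = 96
60 ⊕ 6e = 0e
78 ⊕ 0e = 76
c8 ⊕ 34 = fc
01 ⊕ 38 = 39
cd ⊕ 65 = a8
d2 ⊕ e3 = 31
18 ⊕ 43 = 5b
cf ⊕ 2f = e0
ae ⊕ 75 = db
73 ⊕ f6 = 85

1f79960e76fc39a8315be0db85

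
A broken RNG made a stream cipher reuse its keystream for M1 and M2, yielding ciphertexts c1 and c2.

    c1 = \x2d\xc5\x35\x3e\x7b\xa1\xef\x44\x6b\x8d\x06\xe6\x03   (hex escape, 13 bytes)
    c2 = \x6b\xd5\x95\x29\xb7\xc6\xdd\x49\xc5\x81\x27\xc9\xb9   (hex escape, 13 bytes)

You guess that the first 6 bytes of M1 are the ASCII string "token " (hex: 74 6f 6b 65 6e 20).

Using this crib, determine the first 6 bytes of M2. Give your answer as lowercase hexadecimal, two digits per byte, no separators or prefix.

327fcb72a247

First, c1 ⊕ c2 = (M1 ⊕ K) ⊕ (M2 ⊕ K) = M1 ⊕ M2, so the key drops out. Then M2 = (M1 ⊕ M2) ⊕ M1 over the first 6 bytes.
byte 0: (2d ⊕ 6b) ⊕ 74 = 46 ⊕ 74 = 32
byte 1: (c5 ⊕ d5) ⊕ 6f = 10 ⊕ 6f = 7f
byte 2: (35 ⊕ 95) ⊕ 6b = a0 ⊕ 6b = cb
byte 3: (3e ⊕ 29) ⊕ 65 = 17 ⊕ 65 = 72
byte 4: (7b ⊕ b7) ⊕ 6e = cc ⊕ 6e = a2
byte 5: (a1 ⊕ c6) ⊕ 20 = 67 ⊕ 20 = 47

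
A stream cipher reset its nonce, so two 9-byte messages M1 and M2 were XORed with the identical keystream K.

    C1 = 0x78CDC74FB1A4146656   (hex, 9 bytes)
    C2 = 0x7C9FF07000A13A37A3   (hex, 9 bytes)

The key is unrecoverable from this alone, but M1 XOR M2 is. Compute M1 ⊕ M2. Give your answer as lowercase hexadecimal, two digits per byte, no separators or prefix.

C1 ⊕ C2 = (M1 ⊕ K) ⊕ (M2 ⊕ K) = M1 ⊕ M2 — the shared key cancels under XOR.
01111000 ^ 01111100 = 00000100
11001101 ^ 10011111 = 01010010
11000111 ^ 11110000 = 00110111
01001111 ^ 01110000 = 00111111
10110001 ^ 00000000 = 10110001
10100100 ^ 10100001 = 00000101
00010100 ^ 00111010 = 00101110
01100110 ^ 00110111 = 01010001
01010110 ^ 10100011 = 11110101

0452373fb1052e51f5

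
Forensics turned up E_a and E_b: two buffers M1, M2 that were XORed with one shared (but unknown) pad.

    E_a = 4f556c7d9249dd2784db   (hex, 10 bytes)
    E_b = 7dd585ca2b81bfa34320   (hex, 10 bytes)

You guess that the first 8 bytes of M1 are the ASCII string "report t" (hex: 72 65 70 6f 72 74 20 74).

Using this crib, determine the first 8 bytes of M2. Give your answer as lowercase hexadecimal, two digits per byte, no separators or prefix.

First, E_a ⊕ E_b = (M1 ⊕ K) ⊕ (M2 ⊕ K) = M1 ⊕ M2, so the key drops out. Then M2 = (M1 ⊕ M2) ⊕ M1 over the first 8 bytes.
byte 0: (4f ⊕ 7d) ⊕ 72 = 32 ⊕ 72 = 40
byte 1: (55 ⊕ d5) ⊕ 65 = 80 ⊕ 65 = e5
byte 2: (6c ⊕ 85) ⊕ 70 = e9 ⊕ 70 = 99
byte 3: (7d ⊕ ca) ⊕ 6f = b7 ⊕ 6f = d8
byte 4: (92 ⊕ 2b) ⊕ 72 = b9 ⊕ 72 = cb
byte 5: (49 ⊕ 81) ⊕ 74 = c8 ⊕ 74 = bc
byte 6: (dd ⊕ bf) ⊕ 20 = 62 ⊕ 20 = 42
byte 7: (27 ⊕ a3) ⊕ 74 = 84 ⊕ 74 = f0

40e599d8cbbc42f0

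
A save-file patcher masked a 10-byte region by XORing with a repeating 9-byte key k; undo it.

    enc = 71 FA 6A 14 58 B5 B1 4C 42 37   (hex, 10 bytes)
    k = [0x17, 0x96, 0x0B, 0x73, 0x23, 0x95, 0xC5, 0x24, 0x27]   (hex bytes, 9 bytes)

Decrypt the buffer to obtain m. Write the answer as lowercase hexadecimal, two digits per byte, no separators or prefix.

The 9-byte key repeats, so the effective keystream is 17 96 0b 73 23 95 c5 24 27 17.
byte 0: 71 ⊕ 17 = 66
byte 1: fa ⊕ 96 = 6c
byte 2: 6a ⊕ 0b = 61
byte 3: 14 ⊕ 73 = 67
byte 4: 58 ⊕ 23 = 7b
byte 5: b5 ⊕ 95 = 20
byte 6: b1 ⊕ c5 = 74
byte 7: 4c ⊕ 24 = 68
byte 8: 42 ⊕ 27 = 65
byte 9: 37 ⊕ 17 = 20

666c61677b2074686520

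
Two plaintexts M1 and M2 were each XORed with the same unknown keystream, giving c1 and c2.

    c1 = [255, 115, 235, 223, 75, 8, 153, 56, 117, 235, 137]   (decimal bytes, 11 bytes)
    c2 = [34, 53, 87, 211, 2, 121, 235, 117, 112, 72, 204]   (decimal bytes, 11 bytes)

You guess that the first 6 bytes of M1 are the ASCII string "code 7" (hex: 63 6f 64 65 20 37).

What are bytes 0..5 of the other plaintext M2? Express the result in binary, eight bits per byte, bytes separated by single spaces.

10111110 00101001 11011000 01101001 01101001 01000110

First, c1 ⊕ c2 = (M1 ⊕ K) ⊕ (M2 ⊕ K) = M1 ⊕ M2, so the key drops out. Then M2 = (M1 ⊕ M2) ⊕ M1 over the first 6 bytes.
byte 0: (ff xor 22) xor 63 = dd xor 63 = be
byte 1: (73 xor 35) xor 6f = 46 xor 6f = 29
byte 2: (eb xor 57) xor 64 = bc xor 64 = d8
byte 3: (df xor d3) xor 65 = 0c xor 65 = 69
byte 4: (4b xor 02) xor 20 = 49 xor 20 = 69
byte 5: (08 xor 79) xor 37 = 71 xor 37 = 46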